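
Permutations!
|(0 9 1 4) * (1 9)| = 3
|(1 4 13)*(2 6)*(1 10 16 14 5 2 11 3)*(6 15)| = |(1 4 13 10 16 14 5 2 15 6 11 3)| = 12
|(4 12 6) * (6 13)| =4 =|(4 12 13 6)|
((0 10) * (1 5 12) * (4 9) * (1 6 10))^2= ((0 1 5 12 6 10)(4 9))^2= (0 5 6)(1 12 10)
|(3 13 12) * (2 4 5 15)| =|(2 4 5 15)(3 13 12)| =12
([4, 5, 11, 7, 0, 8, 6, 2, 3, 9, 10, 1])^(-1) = [4, 11, 7, 8, 0, 1, 6, 3, 5, 9, 10, 2]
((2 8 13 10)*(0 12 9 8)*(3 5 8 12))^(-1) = (0 2 10 13 8 5 3)(9 12)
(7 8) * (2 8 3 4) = (2 8 7 3 4) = [0, 1, 8, 4, 2, 5, 6, 3, 7]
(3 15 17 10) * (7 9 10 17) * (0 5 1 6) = (17)(0 5 1 6)(3 15 7 9 10) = [5, 6, 2, 15, 4, 1, 0, 9, 8, 10, 3, 11, 12, 13, 14, 7, 16, 17]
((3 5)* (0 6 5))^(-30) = (0 5)(3 6) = ((0 6 5 3))^(-30)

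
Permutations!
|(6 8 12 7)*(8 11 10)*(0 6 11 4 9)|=|(0 6 4 9)(7 11 10 8 12)|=20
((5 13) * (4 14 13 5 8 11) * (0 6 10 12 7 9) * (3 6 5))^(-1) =(0 9 7 12 10 6 3 5)(4 11 8 13 14)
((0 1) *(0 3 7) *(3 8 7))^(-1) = ((0 1 8 7))^(-1) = (0 7 8 1)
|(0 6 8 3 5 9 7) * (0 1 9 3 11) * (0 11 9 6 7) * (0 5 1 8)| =8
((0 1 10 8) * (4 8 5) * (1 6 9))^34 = ((0 6 9 1 10 5 4 8))^34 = (0 9 10 4)(1 5 8 6)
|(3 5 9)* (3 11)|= 4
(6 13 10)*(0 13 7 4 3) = [13, 1, 2, 0, 3, 5, 7, 4, 8, 9, 6, 11, 12, 10] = (0 13 10 6 7 4 3)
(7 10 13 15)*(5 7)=[0, 1, 2, 3, 4, 7, 6, 10, 8, 9, 13, 11, 12, 15, 14, 5]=(5 7 10 13 15)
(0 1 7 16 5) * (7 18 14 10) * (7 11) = (0 1 18 14 10 11 7 16 5) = [1, 18, 2, 3, 4, 0, 6, 16, 8, 9, 11, 7, 12, 13, 10, 15, 5, 17, 14]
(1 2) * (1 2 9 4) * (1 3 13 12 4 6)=(1 9 6)(3 13 12 4)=[0, 9, 2, 13, 3, 5, 1, 7, 8, 6, 10, 11, 4, 12]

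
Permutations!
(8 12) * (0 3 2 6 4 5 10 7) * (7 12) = (0 3 2 6 4 5 10 12 8 7) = [3, 1, 6, 2, 5, 10, 4, 0, 7, 9, 12, 11, 8]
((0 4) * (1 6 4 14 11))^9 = ((0 14 11 1 6 4))^9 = (0 1)(4 11)(6 14)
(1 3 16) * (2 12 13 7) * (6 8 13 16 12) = (1 3 12 16)(2 6 8 13 7) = [0, 3, 6, 12, 4, 5, 8, 2, 13, 9, 10, 11, 16, 7, 14, 15, 1]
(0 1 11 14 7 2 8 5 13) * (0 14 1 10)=[10, 11, 8, 3, 4, 13, 6, 2, 5, 9, 0, 1, 12, 14, 7]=(0 10)(1 11)(2 8 5 13 14 7)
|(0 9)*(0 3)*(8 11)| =6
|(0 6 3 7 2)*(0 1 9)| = 7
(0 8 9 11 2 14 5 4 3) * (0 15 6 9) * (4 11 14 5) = (0 8)(2 5 11)(3 15 6 9 14 4) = [8, 1, 5, 15, 3, 11, 9, 7, 0, 14, 10, 2, 12, 13, 4, 6]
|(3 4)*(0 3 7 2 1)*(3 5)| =7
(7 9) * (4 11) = [0, 1, 2, 3, 11, 5, 6, 9, 8, 7, 10, 4] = (4 11)(7 9)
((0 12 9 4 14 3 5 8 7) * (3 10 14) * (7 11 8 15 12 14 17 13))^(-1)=(0 7 13 17 10 14)(3 4 9 12 15 5)(8 11)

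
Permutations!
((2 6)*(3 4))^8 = (6)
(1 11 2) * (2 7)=(1 11 7 2)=[0, 11, 1, 3, 4, 5, 6, 2, 8, 9, 10, 7]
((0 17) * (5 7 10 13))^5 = ((0 17)(5 7 10 13))^5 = (0 17)(5 7 10 13)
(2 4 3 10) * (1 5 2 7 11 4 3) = (1 5 2 3 10 7 11 4) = [0, 5, 3, 10, 1, 2, 6, 11, 8, 9, 7, 4]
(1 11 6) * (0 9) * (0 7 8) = [9, 11, 2, 3, 4, 5, 1, 8, 0, 7, 10, 6] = (0 9 7 8)(1 11 6)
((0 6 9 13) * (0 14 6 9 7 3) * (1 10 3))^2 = ((0 9 13 14 6 7 1 10 3))^2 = (0 13 6 1 3 9 14 7 10)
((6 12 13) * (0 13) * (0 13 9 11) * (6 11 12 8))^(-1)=((0 9 12 13 11)(6 8))^(-1)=(0 11 13 12 9)(6 8)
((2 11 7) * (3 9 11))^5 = (11)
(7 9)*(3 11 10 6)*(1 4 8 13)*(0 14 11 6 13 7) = (0 14 11 10 13 1 4 8 7 9)(3 6) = [14, 4, 2, 6, 8, 5, 3, 9, 7, 0, 13, 10, 12, 1, 11]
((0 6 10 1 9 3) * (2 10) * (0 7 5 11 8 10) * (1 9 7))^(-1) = (0 2 6)(1 3 9 10 8 11 5 7)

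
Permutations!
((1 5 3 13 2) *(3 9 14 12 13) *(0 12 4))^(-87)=(0 2 9)(1 14 12)(4 13 5)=((0 12 13 2 1 5 9 14 4))^(-87)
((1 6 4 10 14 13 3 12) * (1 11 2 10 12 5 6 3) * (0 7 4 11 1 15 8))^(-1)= (0 8 15 13 14 10 2 11 6 5 3 1 12 4 7)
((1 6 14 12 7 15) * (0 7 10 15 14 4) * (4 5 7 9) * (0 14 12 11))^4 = (0 11 14 4 9)(1 12 6 10 5 15 7)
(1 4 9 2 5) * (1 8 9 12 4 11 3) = [0, 11, 5, 1, 12, 8, 6, 7, 9, 2, 10, 3, 4] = (1 11 3)(2 5 8 9)(4 12)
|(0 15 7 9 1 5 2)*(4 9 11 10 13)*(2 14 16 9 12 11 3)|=|(0 15 7 3 2)(1 5 14 16 9)(4 12 11 10 13)|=5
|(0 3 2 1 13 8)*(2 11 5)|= |(0 3 11 5 2 1 13 8)|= 8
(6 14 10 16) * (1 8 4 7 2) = (1 8 4 7 2)(6 14 10 16) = [0, 8, 1, 3, 7, 5, 14, 2, 4, 9, 16, 11, 12, 13, 10, 15, 6]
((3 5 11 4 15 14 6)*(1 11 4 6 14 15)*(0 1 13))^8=((15)(0 1 11 6 3 5 4 13))^8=(15)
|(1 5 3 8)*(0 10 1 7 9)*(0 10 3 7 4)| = 20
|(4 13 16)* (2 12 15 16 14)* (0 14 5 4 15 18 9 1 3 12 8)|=|(0 14 2 8)(1 3 12 18 9)(4 13 5)(15 16)|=60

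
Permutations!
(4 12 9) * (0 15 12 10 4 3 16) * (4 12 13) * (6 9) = [15, 1, 2, 16, 10, 5, 9, 7, 8, 3, 12, 11, 6, 4, 14, 13, 0] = (0 15 13 4 10 12 6 9 3 16)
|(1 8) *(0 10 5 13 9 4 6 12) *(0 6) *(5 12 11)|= |(0 10 12 6 11 5 13 9 4)(1 8)|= 18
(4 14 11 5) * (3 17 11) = (3 17 11 5 4 14) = [0, 1, 2, 17, 14, 4, 6, 7, 8, 9, 10, 5, 12, 13, 3, 15, 16, 11]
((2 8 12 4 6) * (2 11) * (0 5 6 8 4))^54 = ((0 5 6 11 2 4 8 12))^54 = (0 8 2 6)(4 11 5 12)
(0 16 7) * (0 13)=(0 16 7 13)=[16, 1, 2, 3, 4, 5, 6, 13, 8, 9, 10, 11, 12, 0, 14, 15, 7]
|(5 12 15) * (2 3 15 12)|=4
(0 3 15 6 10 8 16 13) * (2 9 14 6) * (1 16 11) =(0 3 15 2 9 14 6 10 8 11 1 16 13) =[3, 16, 9, 15, 4, 5, 10, 7, 11, 14, 8, 1, 12, 0, 6, 2, 13]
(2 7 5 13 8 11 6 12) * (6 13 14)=[0, 1, 7, 3, 4, 14, 12, 5, 11, 9, 10, 13, 2, 8, 6]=(2 7 5 14 6 12)(8 11 13)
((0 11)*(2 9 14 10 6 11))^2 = (0 9 10 11 2 14 6)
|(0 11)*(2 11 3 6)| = 5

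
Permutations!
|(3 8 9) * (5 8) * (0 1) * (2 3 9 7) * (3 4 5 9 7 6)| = |(0 1)(2 4 5 8 6 3 9 7)| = 8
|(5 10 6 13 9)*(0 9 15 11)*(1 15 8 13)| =|(0 9 5 10 6 1 15 11)(8 13)| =8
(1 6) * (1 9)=(1 6 9)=[0, 6, 2, 3, 4, 5, 9, 7, 8, 1]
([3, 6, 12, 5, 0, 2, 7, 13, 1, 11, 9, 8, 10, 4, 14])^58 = (14)(0 5 12 9 8 6 13)(1 7 4 3 2 10 11)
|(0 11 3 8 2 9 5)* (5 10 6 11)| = |(0 5)(2 9 10 6 11 3 8)| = 14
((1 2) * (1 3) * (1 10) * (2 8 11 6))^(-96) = ((1 8 11 6 2 3 10))^(-96) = (1 11 2 10 8 6 3)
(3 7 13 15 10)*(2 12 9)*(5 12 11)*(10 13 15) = [0, 1, 11, 7, 4, 12, 6, 15, 8, 2, 3, 5, 9, 10, 14, 13] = (2 11 5 12 9)(3 7 15 13 10)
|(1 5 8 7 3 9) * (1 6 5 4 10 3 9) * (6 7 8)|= 4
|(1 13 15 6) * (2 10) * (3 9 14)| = |(1 13 15 6)(2 10)(3 9 14)| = 12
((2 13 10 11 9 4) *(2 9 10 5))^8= (2 5 13)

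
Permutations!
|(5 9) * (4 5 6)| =4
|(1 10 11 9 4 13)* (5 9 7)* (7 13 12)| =20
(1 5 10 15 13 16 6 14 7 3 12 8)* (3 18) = (1 5 10 15 13 16 6 14 7 18 3 12 8) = [0, 5, 2, 12, 4, 10, 14, 18, 1, 9, 15, 11, 8, 16, 7, 13, 6, 17, 3]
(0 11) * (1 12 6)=(0 11)(1 12 6)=[11, 12, 2, 3, 4, 5, 1, 7, 8, 9, 10, 0, 6]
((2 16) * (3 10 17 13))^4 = ((2 16)(3 10 17 13))^4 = (17)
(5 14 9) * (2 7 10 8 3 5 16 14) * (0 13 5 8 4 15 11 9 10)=[13, 1, 7, 8, 15, 2, 6, 0, 3, 16, 4, 9, 12, 5, 10, 11, 14]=(0 13 5 2 7)(3 8)(4 15 11 9 16 14 10)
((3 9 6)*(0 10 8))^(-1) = ((0 10 8)(3 9 6))^(-1) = (0 8 10)(3 6 9)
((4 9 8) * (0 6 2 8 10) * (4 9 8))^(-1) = ((0 6 2 4 8 9 10))^(-1) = (0 10 9 8 4 2 6)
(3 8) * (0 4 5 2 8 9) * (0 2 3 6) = (0 4 5 3 9 2 8 6) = [4, 1, 8, 9, 5, 3, 0, 7, 6, 2]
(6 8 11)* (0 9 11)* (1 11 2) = [9, 11, 1, 3, 4, 5, 8, 7, 0, 2, 10, 6] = (0 9 2 1 11 6 8)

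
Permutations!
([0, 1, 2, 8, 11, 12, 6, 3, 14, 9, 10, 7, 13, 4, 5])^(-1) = [0, 1, 2, 7, 13, 14, 6, 11, 3, 9, 10, 4, 5, 12, 8]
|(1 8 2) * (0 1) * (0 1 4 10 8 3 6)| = |(0 4 10 8 2 1 3 6)| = 8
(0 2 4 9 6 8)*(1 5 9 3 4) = (0 2 1 5 9 6 8)(3 4) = [2, 5, 1, 4, 3, 9, 8, 7, 0, 6]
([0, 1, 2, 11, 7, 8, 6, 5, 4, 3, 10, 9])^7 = (3 11 9)(4 8 5 7)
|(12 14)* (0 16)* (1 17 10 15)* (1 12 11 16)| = 9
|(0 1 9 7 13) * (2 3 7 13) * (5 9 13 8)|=3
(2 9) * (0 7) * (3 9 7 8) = (0 8 3 9 2 7) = [8, 1, 7, 9, 4, 5, 6, 0, 3, 2]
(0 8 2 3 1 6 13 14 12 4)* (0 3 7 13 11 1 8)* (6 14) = (1 14 12 4 3 8 2 7 13 6 11) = [0, 14, 7, 8, 3, 5, 11, 13, 2, 9, 10, 1, 4, 6, 12]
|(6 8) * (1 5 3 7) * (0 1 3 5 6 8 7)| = |(8)(0 1 6 7 3)| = 5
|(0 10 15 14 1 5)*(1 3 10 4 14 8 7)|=10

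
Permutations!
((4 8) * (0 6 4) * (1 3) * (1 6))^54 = ((0 1 3 6 4 8))^54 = (8)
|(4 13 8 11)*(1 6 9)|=12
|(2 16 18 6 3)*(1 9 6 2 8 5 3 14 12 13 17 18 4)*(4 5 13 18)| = |(1 9 6 14 12 18 2 16 5 3 8 13 17 4)| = 14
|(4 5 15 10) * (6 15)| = |(4 5 6 15 10)| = 5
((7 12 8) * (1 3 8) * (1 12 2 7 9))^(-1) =(12)(1 9 8 3)(2 7)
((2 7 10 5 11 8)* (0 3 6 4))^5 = ((0 3 6 4)(2 7 10 5 11 8))^5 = (0 3 6 4)(2 8 11 5 10 7)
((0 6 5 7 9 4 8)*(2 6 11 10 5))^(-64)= (11)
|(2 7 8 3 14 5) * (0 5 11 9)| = 9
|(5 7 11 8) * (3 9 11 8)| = |(3 9 11)(5 7 8)| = 3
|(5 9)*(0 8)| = 2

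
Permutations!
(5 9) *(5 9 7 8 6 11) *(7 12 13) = (5 12 13 7 8 6 11) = [0, 1, 2, 3, 4, 12, 11, 8, 6, 9, 10, 5, 13, 7]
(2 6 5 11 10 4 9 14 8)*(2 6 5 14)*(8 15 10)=[0, 1, 5, 3, 9, 11, 14, 7, 6, 2, 4, 8, 12, 13, 15, 10]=(2 5 11 8 6 14 15 10 4 9)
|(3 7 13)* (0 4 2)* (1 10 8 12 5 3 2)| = 11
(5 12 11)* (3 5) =(3 5 12 11) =[0, 1, 2, 5, 4, 12, 6, 7, 8, 9, 10, 3, 11]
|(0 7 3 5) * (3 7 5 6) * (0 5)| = |(7)(3 6)| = 2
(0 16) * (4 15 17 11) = (0 16)(4 15 17 11) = [16, 1, 2, 3, 15, 5, 6, 7, 8, 9, 10, 4, 12, 13, 14, 17, 0, 11]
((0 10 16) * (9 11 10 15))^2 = ((0 15 9 11 10 16))^2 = (0 9 10)(11 16 15)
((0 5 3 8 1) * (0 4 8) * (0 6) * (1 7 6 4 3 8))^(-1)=(0 6 7 8 5)(1 4 3)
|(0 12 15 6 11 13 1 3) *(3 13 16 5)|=|(0 12 15 6 11 16 5 3)(1 13)|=8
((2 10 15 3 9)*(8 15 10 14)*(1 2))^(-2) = (1 3 8 2 9 15 14)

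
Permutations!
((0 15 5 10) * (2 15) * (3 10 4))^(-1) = (0 10 3 4 5 15 2)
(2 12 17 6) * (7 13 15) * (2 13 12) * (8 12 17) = (6 13 15 7 17)(8 12) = [0, 1, 2, 3, 4, 5, 13, 17, 12, 9, 10, 11, 8, 15, 14, 7, 16, 6]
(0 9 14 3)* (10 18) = [9, 1, 2, 0, 4, 5, 6, 7, 8, 14, 18, 11, 12, 13, 3, 15, 16, 17, 10] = (0 9 14 3)(10 18)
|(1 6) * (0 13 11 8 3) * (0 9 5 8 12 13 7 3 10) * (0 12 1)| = 12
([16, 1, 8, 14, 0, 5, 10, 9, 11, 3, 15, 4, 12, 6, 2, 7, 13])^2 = [13, 1, 11, 2, 16, 5, 15, 3, 4, 14, 7, 0, 12, 10, 8, 9, 6]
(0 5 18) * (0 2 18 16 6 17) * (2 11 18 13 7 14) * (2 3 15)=(0 5 16 6 17)(2 13 7 14 3 15)(11 18)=[5, 1, 13, 15, 4, 16, 17, 14, 8, 9, 10, 18, 12, 7, 3, 2, 6, 0, 11]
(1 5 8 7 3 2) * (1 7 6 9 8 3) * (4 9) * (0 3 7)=(0 3 2)(1 5 7)(4 9 8 6)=[3, 5, 0, 2, 9, 7, 4, 1, 6, 8]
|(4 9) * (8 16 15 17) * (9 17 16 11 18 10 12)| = 8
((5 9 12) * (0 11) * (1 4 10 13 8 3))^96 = (13)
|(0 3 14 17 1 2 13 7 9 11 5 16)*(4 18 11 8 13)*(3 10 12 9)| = 17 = |(0 10 12 9 8 13 7 3 14 17 1 2 4 18 11 5 16)|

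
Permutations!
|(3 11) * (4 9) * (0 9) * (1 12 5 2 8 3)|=|(0 9 4)(1 12 5 2 8 3 11)|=21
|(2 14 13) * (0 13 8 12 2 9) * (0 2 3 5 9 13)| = |(2 14 8 12 3 5 9)| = 7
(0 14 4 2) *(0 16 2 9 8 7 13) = (0 14 4 9 8 7 13)(2 16) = [14, 1, 16, 3, 9, 5, 6, 13, 7, 8, 10, 11, 12, 0, 4, 15, 2]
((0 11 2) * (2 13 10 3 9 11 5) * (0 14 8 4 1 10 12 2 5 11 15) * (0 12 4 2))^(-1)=(0 12 15 9 3 10 1 4 13 11)(2 8 14)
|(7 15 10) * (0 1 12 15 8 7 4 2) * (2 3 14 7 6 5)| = |(0 1 12 15 10 4 3 14 7 8 6 5 2)| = 13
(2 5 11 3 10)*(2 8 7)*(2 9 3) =(2 5 11)(3 10 8 7 9) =[0, 1, 5, 10, 4, 11, 6, 9, 7, 3, 8, 2]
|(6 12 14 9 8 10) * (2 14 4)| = |(2 14 9 8 10 6 12 4)| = 8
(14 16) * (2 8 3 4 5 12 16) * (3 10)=(2 8 10 3 4 5 12 16 14)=[0, 1, 8, 4, 5, 12, 6, 7, 10, 9, 3, 11, 16, 13, 2, 15, 14]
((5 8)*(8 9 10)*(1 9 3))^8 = (1 10 5)(3 9 8)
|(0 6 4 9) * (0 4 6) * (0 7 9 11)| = |(0 7 9 4 11)| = 5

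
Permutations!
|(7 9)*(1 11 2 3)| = 4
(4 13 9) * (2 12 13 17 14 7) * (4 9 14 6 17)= (2 12 13 14 7)(6 17)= [0, 1, 12, 3, 4, 5, 17, 2, 8, 9, 10, 11, 13, 14, 7, 15, 16, 6]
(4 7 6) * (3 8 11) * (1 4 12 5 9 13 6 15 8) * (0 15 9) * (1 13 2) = (0 15 8 11 3 13 6 12 5)(1 4 7 9 2) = [15, 4, 1, 13, 7, 0, 12, 9, 11, 2, 10, 3, 5, 6, 14, 8]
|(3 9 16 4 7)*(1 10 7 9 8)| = |(1 10 7 3 8)(4 9 16)| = 15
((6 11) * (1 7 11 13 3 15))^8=((1 7 11 6 13 3 15))^8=(1 7 11 6 13 3 15)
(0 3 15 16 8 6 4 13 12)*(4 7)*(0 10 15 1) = (0 3 1)(4 13 12 10 15 16 8 6 7) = [3, 0, 2, 1, 13, 5, 7, 4, 6, 9, 15, 11, 10, 12, 14, 16, 8]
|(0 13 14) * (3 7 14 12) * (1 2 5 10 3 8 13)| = 24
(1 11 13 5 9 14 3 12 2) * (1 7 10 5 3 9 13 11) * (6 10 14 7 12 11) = [0, 1, 12, 11, 4, 13, 10, 14, 8, 7, 5, 6, 2, 3, 9] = (2 12)(3 11 6 10 5 13)(7 14 9)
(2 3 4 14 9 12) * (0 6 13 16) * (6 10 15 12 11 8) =(0 10 15 12 2 3 4 14 9 11 8 6 13 16) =[10, 1, 3, 4, 14, 5, 13, 7, 6, 11, 15, 8, 2, 16, 9, 12, 0]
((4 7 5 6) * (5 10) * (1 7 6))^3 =(1 5 10 7)(4 6)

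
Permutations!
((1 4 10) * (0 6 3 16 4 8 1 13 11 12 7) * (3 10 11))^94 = ((0 6 10 13 3 16 4 11 12 7)(1 8))^94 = (0 3 12 10 4)(6 16 7 13 11)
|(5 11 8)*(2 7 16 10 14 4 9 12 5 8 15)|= 11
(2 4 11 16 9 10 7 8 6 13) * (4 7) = (2 7 8 6 13)(4 11 16 9 10) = [0, 1, 7, 3, 11, 5, 13, 8, 6, 10, 4, 16, 12, 2, 14, 15, 9]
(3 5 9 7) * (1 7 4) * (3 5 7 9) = (1 9 4)(3 7 5) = [0, 9, 2, 7, 1, 3, 6, 5, 8, 4]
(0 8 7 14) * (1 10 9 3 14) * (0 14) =(14)(0 8 7 1 10 9 3) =[8, 10, 2, 0, 4, 5, 6, 1, 7, 3, 9, 11, 12, 13, 14]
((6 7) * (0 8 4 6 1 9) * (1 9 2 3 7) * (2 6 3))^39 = ((0 8 4 3 7 9)(1 6))^39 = (0 3)(1 6)(4 9)(7 8)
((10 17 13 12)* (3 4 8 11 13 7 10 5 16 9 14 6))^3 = ((3 4 8 11 13 12 5 16 9 14 6)(7 10 17))^3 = (17)(3 11 5 14 4 13 16 6 8 12 9)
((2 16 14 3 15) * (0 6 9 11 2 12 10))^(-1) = (0 10 12 15 3 14 16 2 11 9 6)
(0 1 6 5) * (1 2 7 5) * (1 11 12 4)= (0 2 7 5)(1 6 11 12 4)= [2, 6, 7, 3, 1, 0, 11, 5, 8, 9, 10, 12, 4]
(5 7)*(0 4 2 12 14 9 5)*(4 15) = (0 15 4 2 12 14 9 5 7) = [15, 1, 12, 3, 2, 7, 6, 0, 8, 5, 10, 11, 14, 13, 9, 4]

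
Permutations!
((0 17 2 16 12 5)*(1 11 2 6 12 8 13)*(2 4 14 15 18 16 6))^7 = (0 17 2 6 12 5)(1 8 18 14 11 13 16 15 4)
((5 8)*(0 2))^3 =(0 2)(5 8)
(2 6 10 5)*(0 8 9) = (0 8 9)(2 6 10 5) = [8, 1, 6, 3, 4, 2, 10, 7, 9, 0, 5]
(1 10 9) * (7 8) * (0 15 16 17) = (0 15 16 17)(1 10 9)(7 8) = [15, 10, 2, 3, 4, 5, 6, 8, 7, 1, 9, 11, 12, 13, 14, 16, 17, 0]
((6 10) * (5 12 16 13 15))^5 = (16)(6 10)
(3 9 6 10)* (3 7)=(3 9 6 10 7)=[0, 1, 2, 9, 4, 5, 10, 3, 8, 6, 7]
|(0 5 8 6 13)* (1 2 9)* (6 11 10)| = 21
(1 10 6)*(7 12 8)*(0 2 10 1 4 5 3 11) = (0 2 10 6 4 5 3 11)(7 12 8) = [2, 1, 10, 11, 5, 3, 4, 12, 7, 9, 6, 0, 8]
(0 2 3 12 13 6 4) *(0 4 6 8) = (0 2 3 12 13 8) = [2, 1, 3, 12, 4, 5, 6, 7, 0, 9, 10, 11, 13, 8]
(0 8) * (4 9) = (0 8)(4 9) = [8, 1, 2, 3, 9, 5, 6, 7, 0, 4]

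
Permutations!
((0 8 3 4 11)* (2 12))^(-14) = (12)(0 8 3 4 11)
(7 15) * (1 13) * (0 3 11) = (0 3 11)(1 13)(7 15) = [3, 13, 2, 11, 4, 5, 6, 15, 8, 9, 10, 0, 12, 1, 14, 7]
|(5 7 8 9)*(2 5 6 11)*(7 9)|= |(2 5 9 6 11)(7 8)|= 10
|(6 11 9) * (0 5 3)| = |(0 5 3)(6 11 9)| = 3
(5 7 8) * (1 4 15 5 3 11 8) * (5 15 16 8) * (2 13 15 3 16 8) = [0, 4, 13, 11, 8, 7, 6, 1, 16, 9, 10, 5, 12, 15, 14, 3, 2] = (1 4 8 16 2 13 15 3 11 5 7)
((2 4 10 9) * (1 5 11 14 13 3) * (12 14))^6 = (1 3 13 14 12 11 5)(2 10)(4 9)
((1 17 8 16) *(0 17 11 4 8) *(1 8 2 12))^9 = ((0 17)(1 11 4 2 12)(8 16))^9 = (0 17)(1 12 2 4 11)(8 16)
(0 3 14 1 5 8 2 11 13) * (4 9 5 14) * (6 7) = (0 3 4 9 5 8 2 11 13)(1 14)(6 7) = [3, 14, 11, 4, 9, 8, 7, 6, 2, 5, 10, 13, 12, 0, 1]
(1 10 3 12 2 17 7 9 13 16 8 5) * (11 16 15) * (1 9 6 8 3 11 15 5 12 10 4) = (1 4)(2 17 7 6 8 12)(3 10 11 16)(5 9 13) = [0, 4, 17, 10, 1, 9, 8, 6, 12, 13, 11, 16, 2, 5, 14, 15, 3, 7]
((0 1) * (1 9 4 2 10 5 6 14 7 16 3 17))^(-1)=((0 9 4 2 10 5 6 14 7 16 3 17 1))^(-1)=(0 1 17 3 16 7 14 6 5 10 2 4 9)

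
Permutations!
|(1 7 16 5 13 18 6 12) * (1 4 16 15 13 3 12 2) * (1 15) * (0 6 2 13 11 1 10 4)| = 15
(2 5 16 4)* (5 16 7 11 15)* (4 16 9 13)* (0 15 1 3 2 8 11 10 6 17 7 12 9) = (0 15 5 12 9 13 4 8 11 1 3 2)(6 17 7 10) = [15, 3, 0, 2, 8, 12, 17, 10, 11, 13, 6, 1, 9, 4, 14, 5, 16, 7]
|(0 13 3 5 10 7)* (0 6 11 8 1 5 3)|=|(0 13)(1 5 10 7 6 11 8)|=14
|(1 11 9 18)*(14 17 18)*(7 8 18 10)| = |(1 11 9 14 17 10 7 8 18)| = 9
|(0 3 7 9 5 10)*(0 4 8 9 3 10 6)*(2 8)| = 8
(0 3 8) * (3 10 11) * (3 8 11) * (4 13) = (0 10 3 11 8)(4 13) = [10, 1, 2, 11, 13, 5, 6, 7, 0, 9, 3, 8, 12, 4]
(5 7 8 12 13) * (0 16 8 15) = (0 16 8 12 13 5 7 15) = [16, 1, 2, 3, 4, 7, 6, 15, 12, 9, 10, 11, 13, 5, 14, 0, 8]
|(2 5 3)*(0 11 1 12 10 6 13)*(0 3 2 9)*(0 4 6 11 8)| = 20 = |(0 8)(1 12 10 11)(2 5)(3 9 4 6 13)|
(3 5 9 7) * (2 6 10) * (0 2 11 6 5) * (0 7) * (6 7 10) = (0 2 5 9)(3 10 11 7) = [2, 1, 5, 10, 4, 9, 6, 3, 8, 0, 11, 7]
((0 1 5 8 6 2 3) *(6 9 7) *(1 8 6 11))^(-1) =(0 3 2 6 5 1 11 7 9 8)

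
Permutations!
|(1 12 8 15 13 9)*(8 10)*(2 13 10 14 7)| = 21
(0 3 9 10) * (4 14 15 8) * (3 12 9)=[12, 1, 2, 3, 14, 5, 6, 7, 4, 10, 0, 11, 9, 13, 15, 8]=(0 12 9 10)(4 14 15 8)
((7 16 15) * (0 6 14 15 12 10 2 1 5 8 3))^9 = ((0 6 14 15 7 16 12 10 2 1 5 8 3))^9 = (0 1 16 6 5 12 14 8 10 15 3 2 7)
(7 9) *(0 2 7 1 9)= (0 2 7)(1 9)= [2, 9, 7, 3, 4, 5, 6, 0, 8, 1]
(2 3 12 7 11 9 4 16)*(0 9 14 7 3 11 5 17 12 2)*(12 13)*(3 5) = (0 9 4 16)(2 11 14 7 3)(5 17 13 12) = [9, 1, 11, 2, 16, 17, 6, 3, 8, 4, 10, 14, 5, 12, 7, 15, 0, 13]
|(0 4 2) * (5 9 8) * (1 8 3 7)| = |(0 4 2)(1 8 5 9 3 7)| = 6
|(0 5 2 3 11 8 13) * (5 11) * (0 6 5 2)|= 6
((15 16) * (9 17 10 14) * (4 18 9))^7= ((4 18 9 17 10 14)(15 16))^7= (4 18 9 17 10 14)(15 16)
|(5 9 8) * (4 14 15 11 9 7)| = |(4 14 15 11 9 8 5 7)| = 8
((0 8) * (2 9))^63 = ((0 8)(2 9))^63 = (0 8)(2 9)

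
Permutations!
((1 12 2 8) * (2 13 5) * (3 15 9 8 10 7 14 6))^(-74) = (1 2 6 8 5 14 9 13 7 15 12 10 3)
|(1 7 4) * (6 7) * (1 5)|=|(1 6 7 4 5)|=5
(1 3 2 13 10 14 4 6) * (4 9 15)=(1 3 2 13 10 14 9 15 4 6)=[0, 3, 13, 2, 6, 5, 1, 7, 8, 15, 14, 11, 12, 10, 9, 4]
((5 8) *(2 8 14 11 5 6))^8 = (2 6 8)(5 11 14)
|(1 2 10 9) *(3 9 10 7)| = 5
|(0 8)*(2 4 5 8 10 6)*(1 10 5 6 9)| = 3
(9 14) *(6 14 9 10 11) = (6 14 10 11) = [0, 1, 2, 3, 4, 5, 14, 7, 8, 9, 11, 6, 12, 13, 10]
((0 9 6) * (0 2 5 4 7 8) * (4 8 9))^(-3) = (0 2 7 8 6 4 5 9) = ((0 4 7 9 6 2 5 8))^(-3)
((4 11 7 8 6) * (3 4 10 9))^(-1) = (3 9 10 6 8 7 11 4)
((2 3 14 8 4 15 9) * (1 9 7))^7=(1 15 8 3 9 7 4 14 2)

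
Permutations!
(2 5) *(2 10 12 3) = (2 5 10 12 3) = [0, 1, 5, 2, 4, 10, 6, 7, 8, 9, 12, 11, 3]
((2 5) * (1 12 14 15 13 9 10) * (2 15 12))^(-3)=((1 2 5 15 13 9 10)(12 14))^(-3)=(1 13 2 9 5 10 15)(12 14)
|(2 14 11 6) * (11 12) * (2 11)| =6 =|(2 14 12)(6 11)|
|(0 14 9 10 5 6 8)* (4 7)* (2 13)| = |(0 14 9 10 5 6 8)(2 13)(4 7)| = 14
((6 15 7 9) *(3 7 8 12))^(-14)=(15)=((3 7 9 6 15 8 12))^(-14)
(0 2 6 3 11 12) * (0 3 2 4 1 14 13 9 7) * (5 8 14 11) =(0 4 1 11 12 3 5 8 14 13 9 7)(2 6) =[4, 11, 6, 5, 1, 8, 2, 0, 14, 7, 10, 12, 3, 9, 13]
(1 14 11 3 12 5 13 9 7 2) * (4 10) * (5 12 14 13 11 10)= (1 13 9 7 2)(3 14 10 4 5 11)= [0, 13, 1, 14, 5, 11, 6, 2, 8, 7, 4, 3, 12, 9, 10]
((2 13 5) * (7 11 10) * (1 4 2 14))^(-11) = (1 4 2 13 5 14)(7 11 10)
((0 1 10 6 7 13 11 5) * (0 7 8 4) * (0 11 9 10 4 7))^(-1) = (0 5 11 4 1)(6 10 9 13 7 8)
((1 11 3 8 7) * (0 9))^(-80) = ((0 9)(1 11 3 8 7))^(-80) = (11)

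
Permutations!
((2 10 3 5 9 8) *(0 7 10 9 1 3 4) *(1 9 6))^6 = ((0 7 10 4)(1 3 5 9 8 2 6))^6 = (0 10)(1 6 2 8 9 5 3)(4 7)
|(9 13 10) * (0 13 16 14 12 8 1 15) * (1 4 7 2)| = 13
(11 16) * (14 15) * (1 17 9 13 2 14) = (1 17 9 13 2 14 15)(11 16) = [0, 17, 14, 3, 4, 5, 6, 7, 8, 13, 10, 16, 12, 2, 15, 1, 11, 9]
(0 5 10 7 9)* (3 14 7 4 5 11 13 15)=[11, 1, 2, 14, 5, 10, 6, 9, 8, 0, 4, 13, 12, 15, 7, 3]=(0 11 13 15 3 14 7 9)(4 5 10)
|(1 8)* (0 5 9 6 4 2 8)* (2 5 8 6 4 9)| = 15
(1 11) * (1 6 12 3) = (1 11 6 12 3) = [0, 11, 2, 1, 4, 5, 12, 7, 8, 9, 10, 6, 3]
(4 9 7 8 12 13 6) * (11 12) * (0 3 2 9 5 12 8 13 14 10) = [3, 1, 9, 2, 5, 12, 4, 13, 11, 7, 0, 8, 14, 6, 10] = (0 3 2 9 7 13 6 4 5 12 14 10)(8 11)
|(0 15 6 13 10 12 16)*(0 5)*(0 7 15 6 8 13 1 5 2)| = 12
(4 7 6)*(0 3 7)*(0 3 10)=(0 10)(3 7 6 4)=[10, 1, 2, 7, 3, 5, 4, 6, 8, 9, 0]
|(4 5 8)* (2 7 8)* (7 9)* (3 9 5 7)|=|(2 5)(3 9)(4 7 8)|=6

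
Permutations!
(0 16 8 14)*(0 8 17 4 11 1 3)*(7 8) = [16, 3, 2, 0, 11, 5, 6, 8, 14, 9, 10, 1, 12, 13, 7, 15, 17, 4] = (0 16 17 4 11 1 3)(7 8 14)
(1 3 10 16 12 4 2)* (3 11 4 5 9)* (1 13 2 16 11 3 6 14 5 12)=(1 3 10 11 4 16)(2 13)(5 9 6 14)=[0, 3, 13, 10, 16, 9, 14, 7, 8, 6, 11, 4, 12, 2, 5, 15, 1]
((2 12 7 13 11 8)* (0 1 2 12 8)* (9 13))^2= ((0 1 2 8 12 7 9 13 11))^2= (0 2 12 9 11 1 8 7 13)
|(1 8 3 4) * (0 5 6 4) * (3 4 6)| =|(0 5 3)(1 8 4)| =3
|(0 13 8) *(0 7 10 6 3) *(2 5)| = 14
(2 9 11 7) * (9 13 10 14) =(2 13 10 14 9 11 7) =[0, 1, 13, 3, 4, 5, 6, 2, 8, 11, 14, 7, 12, 10, 9]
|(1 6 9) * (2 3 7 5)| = |(1 6 9)(2 3 7 5)| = 12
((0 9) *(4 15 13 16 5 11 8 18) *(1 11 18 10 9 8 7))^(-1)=((0 8 10 9)(1 11 7)(4 15 13 16 5 18))^(-1)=(0 9 10 8)(1 7 11)(4 18 5 16 13 15)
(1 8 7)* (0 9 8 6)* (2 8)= (0 9 2 8 7 1 6)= [9, 6, 8, 3, 4, 5, 0, 1, 7, 2]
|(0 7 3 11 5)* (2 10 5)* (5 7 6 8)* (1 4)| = |(0 6 8 5)(1 4)(2 10 7 3 11)| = 20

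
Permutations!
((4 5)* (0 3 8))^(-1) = (0 8 3)(4 5)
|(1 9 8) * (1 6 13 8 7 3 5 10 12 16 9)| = |(3 5 10 12 16 9 7)(6 13 8)| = 21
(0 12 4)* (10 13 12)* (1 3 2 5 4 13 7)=[10, 3, 5, 2, 0, 4, 6, 1, 8, 9, 7, 11, 13, 12]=(0 10 7 1 3 2 5 4)(12 13)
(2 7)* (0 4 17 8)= (0 4 17 8)(2 7)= [4, 1, 7, 3, 17, 5, 6, 2, 0, 9, 10, 11, 12, 13, 14, 15, 16, 8]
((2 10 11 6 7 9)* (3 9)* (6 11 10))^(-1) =(11)(2 9 3 7 6) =((11)(2 6 7 3 9))^(-1)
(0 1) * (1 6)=(0 6 1)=[6, 0, 2, 3, 4, 5, 1]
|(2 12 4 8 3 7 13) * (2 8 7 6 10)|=9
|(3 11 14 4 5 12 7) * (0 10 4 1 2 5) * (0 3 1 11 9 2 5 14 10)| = |(1 5 12 7)(2 14 11 10 4 3 9)| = 28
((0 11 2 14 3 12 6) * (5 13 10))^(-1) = ((0 11 2 14 3 12 6)(5 13 10))^(-1) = (0 6 12 3 14 2 11)(5 10 13)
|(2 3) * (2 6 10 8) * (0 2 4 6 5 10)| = 8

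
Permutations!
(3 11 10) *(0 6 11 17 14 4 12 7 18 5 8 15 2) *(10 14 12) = (0 6 11 14 4 10 3 17 12 7 18 5 8 15 2) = [6, 1, 0, 17, 10, 8, 11, 18, 15, 9, 3, 14, 7, 13, 4, 2, 16, 12, 5]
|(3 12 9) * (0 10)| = |(0 10)(3 12 9)| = 6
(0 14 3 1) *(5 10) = (0 14 3 1)(5 10) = [14, 0, 2, 1, 4, 10, 6, 7, 8, 9, 5, 11, 12, 13, 3]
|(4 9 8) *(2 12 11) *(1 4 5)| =|(1 4 9 8 5)(2 12 11)| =15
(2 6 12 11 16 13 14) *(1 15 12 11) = [0, 15, 6, 3, 4, 5, 11, 7, 8, 9, 10, 16, 1, 14, 2, 12, 13] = (1 15 12)(2 6 11 16 13 14)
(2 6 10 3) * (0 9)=[9, 1, 6, 2, 4, 5, 10, 7, 8, 0, 3]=(0 9)(2 6 10 3)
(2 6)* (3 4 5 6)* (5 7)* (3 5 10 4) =(2 5 6)(4 7 10) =[0, 1, 5, 3, 7, 6, 2, 10, 8, 9, 4]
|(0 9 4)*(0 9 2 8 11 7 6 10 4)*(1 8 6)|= 12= |(0 2 6 10 4 9)(1 8 11 7)|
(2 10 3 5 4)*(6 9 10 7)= (2 7 6 9 10 3 5 4)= [0, 1, 7, 5, 2, 4, 9, 6, 8, 10, 3]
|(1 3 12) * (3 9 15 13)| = |(1 9 15 13 3 12)| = 6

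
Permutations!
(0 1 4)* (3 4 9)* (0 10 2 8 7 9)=(0 1)(2 8 7 9 3 4 10)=[1, 0, 8, 4, 10, 5, 6, 9, 7, 3, 2]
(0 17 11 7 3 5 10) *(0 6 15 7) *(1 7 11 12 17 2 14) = (0 2 14 1 7 3 5 10 6 15 11)(12 17) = [2, 7, 14, 5, 4, 10, 15, 3, 8, 9, 6, 0, 17, 13, 1, 11, 16, 12]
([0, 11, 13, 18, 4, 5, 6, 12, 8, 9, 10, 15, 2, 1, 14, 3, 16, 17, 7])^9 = [0, 1, 2, 3, 4, 5, 6, 7, 8, 9, 10, 11, 12, 13, 14, 15, 16, 17, 18]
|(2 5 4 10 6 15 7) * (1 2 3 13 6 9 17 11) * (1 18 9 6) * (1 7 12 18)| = |(1 2 5 4 10 6 15 12 18 9 17 11)(3 13 7)| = 12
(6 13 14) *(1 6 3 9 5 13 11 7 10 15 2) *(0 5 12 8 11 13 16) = (0 5 16)(1 6 13 14 3 9 12 8 11 7 10 15 2) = [5, 6, 1, 9, 4, 16, 13, 10, 11, 12, 15, 7, 8, 14, 3, 2, 0]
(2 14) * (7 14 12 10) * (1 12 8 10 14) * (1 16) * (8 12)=[0, 8, 12, 3, 4, 5, 6, 16, 10, 9, 7, 11, 14, 13, 2, 15, 1]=(1 8 10 7 16)(2 12 14)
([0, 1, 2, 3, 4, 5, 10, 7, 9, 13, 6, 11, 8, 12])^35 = (6 10)(8 12 13 9)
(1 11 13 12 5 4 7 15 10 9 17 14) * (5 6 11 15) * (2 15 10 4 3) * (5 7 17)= (1 10 9 5 3 2 15 4 17 14)(6 11 13 12)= [0, 10, 15, 2, 17, 3, 11, 7, 8, 5, 9, 13, 6, 12, 1, 4, 16, 14]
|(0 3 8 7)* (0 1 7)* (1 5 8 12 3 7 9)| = 4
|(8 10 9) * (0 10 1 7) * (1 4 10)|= 12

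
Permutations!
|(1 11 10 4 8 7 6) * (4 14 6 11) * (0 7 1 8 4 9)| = 9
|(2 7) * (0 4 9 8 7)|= |(0 4 9 8 7 2)|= 6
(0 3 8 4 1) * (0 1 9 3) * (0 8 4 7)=(0 8 7)(3 4 9)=[8, 1, 2, 4, 9, 5, 6, 0, 7, 3]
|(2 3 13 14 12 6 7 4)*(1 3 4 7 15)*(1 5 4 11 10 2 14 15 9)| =|(1 3 13 15 5 4 14 12 6 9)(2 11 10)| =30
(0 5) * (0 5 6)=(0 6)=[6, 1, 2, 3, 4, 5, 0]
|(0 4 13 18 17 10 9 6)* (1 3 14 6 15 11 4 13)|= 13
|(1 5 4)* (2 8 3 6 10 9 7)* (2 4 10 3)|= 6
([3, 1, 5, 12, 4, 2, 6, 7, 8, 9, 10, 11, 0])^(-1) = [12, 1, 5, 0, 4, 2, 6, 7, 8, 9, 10, 11, 3]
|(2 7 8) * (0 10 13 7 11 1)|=|(0 10 13 7 8 2 11 1)|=8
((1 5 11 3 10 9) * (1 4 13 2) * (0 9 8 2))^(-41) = (0 13 4 9)(1 5 11 3 10 8 2)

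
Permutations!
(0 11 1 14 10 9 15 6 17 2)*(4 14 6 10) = (0 11 1 6 17 2)(4 14)(9 15 10) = [11, 6, 0, 3, 14, 5, 17, 7, 8, 15, 9, 1, 12, 13, 4, 10, 16, 2]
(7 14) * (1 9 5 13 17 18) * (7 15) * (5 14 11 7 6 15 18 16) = (1 9 14 18)(5 13 17 16)(6 15)(7 11) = [0, 9, 2, 3, 4, 13, 15, 11, 8, 14, 10, 7, 12, 17, 18, 6, 5, 16, 1]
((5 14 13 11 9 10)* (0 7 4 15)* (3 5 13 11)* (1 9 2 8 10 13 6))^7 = (0 15 4 7)(1 2 3 6 11 13 10 14 9 8 5)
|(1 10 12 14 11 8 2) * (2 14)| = 12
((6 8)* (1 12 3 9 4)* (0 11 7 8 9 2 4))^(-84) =(1 12 3 2 4)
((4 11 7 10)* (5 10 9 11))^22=((4 5 10)(7 9 11))^22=(4 5 10)(7 9 11)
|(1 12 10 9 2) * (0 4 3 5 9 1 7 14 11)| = |(0 4 3 5 9 2 7 14 11)(1 12 10)| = 9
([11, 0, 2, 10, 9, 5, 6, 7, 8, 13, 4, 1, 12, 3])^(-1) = (0 1 11)(3 13 9 4 10)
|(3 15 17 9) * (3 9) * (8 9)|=6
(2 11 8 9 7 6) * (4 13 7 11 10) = [0, 1, 10, 3, 13, 5, 2, 6, 9, 11, 4, 8, 12, 7] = (2 10 4 13 7 6)(8 9 11)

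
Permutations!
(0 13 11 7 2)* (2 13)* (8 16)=(0 2)(7 13 11)(8 16)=[2, 1, 0, 3, 4, 5, 6, 13, 16, 9, 10, 7, 12, 11, 14, 15, 8]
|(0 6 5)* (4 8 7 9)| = 12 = |(0 6 5)(4 8 7 9)|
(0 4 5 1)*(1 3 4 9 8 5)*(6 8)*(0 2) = [9, 2, 0, 4, 1, 3, 8, 7, 5, 6] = (0 9 6 8 5 3 4 1 2)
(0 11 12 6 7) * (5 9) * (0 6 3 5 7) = (0 11 12 3 5 9 7 6) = [11, 1, 2, 5, 4, 9, 0, 6, 8, 7, 10, 12, 3]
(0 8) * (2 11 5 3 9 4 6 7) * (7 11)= (0 8)(2 7)(3 9 4 6 11 5)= [8, 1, 7, 9, 6, 3, 11, 2, 0, 4, 10, 5]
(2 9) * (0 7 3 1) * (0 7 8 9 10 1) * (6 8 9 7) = (0 9 2 10 1 6 8 7 3) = [9, 6, 10, 0, 4, 5, 8, 3, 7, 2, 1]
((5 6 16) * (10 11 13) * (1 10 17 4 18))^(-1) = ((1 10 11 13 17 4 18)(5 6 16))^(-1) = (1 18 4 17 13 11 10)(5 16 6)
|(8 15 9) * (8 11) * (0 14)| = 4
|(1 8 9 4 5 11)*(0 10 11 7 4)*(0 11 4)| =20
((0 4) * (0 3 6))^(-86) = (0 3)(4 6)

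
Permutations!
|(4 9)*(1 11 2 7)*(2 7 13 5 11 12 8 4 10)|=11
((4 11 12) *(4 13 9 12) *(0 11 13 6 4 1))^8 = (0 1 11)(4 12 13 6 9)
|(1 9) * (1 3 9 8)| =|(1 8)(3 9)| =2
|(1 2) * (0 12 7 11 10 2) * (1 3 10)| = |(0 12 7 11 1)(2 3 10)| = 15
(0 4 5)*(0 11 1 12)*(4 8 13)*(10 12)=(0 8 13 4 5 11 1 10 12)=[8, 10, 2, 3, 5, 11, 6, 7, 13, 9, 12, 1, 0, 4]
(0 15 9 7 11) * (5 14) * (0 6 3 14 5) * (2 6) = [15, 1, 6, 14, 4, 5, 3, 11, 8, 7, 10, 2, 12, 13, 0, 9] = (0 15 9 7 11 2 6 3 14)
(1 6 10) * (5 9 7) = (1 6 10)(5 9 7) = [0, 6, 2, 3, 4, 9, 10, 5, 8, 7, 1]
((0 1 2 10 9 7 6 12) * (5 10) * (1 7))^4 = ((0 7 6 12)(1 2 5 10 9))^4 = (12)(1 9 10 5 2)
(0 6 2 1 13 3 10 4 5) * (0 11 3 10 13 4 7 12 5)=(0 6 2 1 4)(3 13 10 7 12 5 11)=[6, 4, 1, 13, 0, 11, 2, 12, 8, 9, 7, 3, 5, 10]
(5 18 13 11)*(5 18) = (11 18 13) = [0, 1, 2, 3, 4, 5, 6, 7, 8, 9, 10, 18, 12, 11, 14, 15, 16, 17, 13]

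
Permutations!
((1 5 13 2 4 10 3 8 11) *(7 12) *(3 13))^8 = (13)(1 8 5 11 3)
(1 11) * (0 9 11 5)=(0 9 11 1 5)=[9, 5, 2, 3, 4, 0, 6, 7, 8, 11, 10, 1]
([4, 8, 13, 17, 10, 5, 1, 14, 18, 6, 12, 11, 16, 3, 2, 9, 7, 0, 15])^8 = [13, 18, 16, 14, 3, 5, 8, 10, 15, 1, 17, 11, 0, 7, 12, 6, 4, 2, 9]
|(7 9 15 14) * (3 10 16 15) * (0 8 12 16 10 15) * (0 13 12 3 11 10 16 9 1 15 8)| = 12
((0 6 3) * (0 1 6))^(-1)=(1 3 6)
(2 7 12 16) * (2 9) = (2 7 12 16 9) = [0, 1, 7, 3, 4, 5, 6, 12, 8, 2, 10, 11, 16, 13, 14, 15, 9]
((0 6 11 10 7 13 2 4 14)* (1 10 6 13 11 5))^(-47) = ((0 13 2 4 14)(1 10 7 11 6 5))^(-47) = (0 4 13 14 2)(1 10 7 11 6 5)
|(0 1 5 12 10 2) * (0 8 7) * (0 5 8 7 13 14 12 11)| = |(0 1 8 13 14 12 10 2 7 5 11)| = 11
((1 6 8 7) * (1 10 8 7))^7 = (1 7 8 6 10) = ((1 6 7 10 8))^7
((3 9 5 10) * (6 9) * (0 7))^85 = ((0 7)(3 6 9 5 10))^85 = (10)(0 7)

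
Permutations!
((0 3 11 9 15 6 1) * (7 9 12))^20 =(0 11 7 15 1 3 12 9 6)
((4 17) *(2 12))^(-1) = ((2 12)(4 17))^(-1) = (2 12)(4 17)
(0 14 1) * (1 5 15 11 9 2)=(0 14 5 15 11 9 2 1)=[14, 0, 1, 3, 4, 15, 6, 7, 8, 2, 10, 9, 12, 13, 5, 11]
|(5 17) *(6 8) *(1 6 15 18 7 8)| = 4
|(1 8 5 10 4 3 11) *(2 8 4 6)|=|(1 4 3 11)(2 8 5 10 6)|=20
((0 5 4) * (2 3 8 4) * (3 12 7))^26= (0 2 7 8)(3 4 5 12)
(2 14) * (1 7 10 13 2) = (1 7 10 13 2 14) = [0, 7, 14, 3, 4, 5, 6, 10, 8, 9, 13, 11, 12, 2, 1]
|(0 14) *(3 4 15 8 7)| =10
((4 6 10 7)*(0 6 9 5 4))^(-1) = ((0 6 10 7)(4 9 5))^(-1) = (0 7 10 6)(4 5 9)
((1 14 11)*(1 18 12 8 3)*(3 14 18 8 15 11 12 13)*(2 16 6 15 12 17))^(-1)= (1 3 13 18)(2 17 14 8 11 15 6 16)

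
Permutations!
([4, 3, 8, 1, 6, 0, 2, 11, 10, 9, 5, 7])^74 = [8, 1, 0, 3, 10, 2, 5, 7, 4, 9, 6, 11]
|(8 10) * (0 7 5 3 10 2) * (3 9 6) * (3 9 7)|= |(0 3 10 8 2)(5 7)(6 9)|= 10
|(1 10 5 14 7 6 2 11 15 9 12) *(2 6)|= 10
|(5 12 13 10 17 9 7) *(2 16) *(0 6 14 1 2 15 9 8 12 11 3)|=|(0 6 14 1 2 16 15 9 7 5 11 3)(8 12 13 10 17)|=60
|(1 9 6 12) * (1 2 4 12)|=3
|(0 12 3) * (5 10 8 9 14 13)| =|(0 12 3)(5 10 8 9 14 13)| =6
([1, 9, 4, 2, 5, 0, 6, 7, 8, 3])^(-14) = (9)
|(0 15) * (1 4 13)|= 6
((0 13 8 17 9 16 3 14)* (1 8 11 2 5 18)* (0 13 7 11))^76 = (0 1 14 5 16 11 17)(2 9 7 8 13 18 3)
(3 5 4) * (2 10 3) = [0, 1, 10, 5, 2, 4, 6, 7, 8, 9, 3] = (2 10 3 5 4)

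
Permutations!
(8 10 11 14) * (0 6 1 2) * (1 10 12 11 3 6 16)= (0 16 1 2)(3 6 10)(8 12 11 14)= [16, 2, 0, 6, 4, 5, 10, 7, 12, 9, 3, 14, 11, 13, 8, 15, 1]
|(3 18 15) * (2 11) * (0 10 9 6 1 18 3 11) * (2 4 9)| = |(0 10 2)(1 18 15 11 4 9 6)| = 21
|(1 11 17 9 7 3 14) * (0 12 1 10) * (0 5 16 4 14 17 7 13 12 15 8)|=120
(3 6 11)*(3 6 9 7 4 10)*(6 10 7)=(3 9 6 11 10)(4 7)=[0, 1, 2, 9, 7, 5, 11, 4, 8, 6, 3, 10]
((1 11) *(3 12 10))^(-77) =(1 11)(3 12 10)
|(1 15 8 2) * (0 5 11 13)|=4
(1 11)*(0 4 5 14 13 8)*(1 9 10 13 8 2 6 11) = [4, 1, 6, 3, 5, 14, 11, 7, 0, 10, 13, 9, 12, 2, 8] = (0 4 5 14 8)(2 6 11 9 10 13)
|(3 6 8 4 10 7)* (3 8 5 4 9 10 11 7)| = 9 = |(3 6 5 4 11 7 8 9 10)|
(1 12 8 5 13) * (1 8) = (1 12)(5 13 8) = [0, 12, 2, 3, 4, 13, 6, 7, 5, 9, 10, 11, 1, 8]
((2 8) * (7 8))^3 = (8)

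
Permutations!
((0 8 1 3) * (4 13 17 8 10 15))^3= (0 4 8)(1 10 13)(3 15 17)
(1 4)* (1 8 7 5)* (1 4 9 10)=(1 9 10)(4 8 7 5)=[0, 9, 2, 3, 8, 4, 6, 5, 7, 10, 1]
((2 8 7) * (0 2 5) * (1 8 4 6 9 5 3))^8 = (0 4 9)(2 6 5)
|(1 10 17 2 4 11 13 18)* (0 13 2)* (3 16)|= |(0 13 18 1 10 17)(2 4 11)(3 16)|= 6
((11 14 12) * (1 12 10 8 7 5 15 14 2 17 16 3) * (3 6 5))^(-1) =(1 3 7 8 10 14 15 5 6 16 17 2 11 12)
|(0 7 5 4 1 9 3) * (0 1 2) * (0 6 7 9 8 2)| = |(0 9 3 1 8 2 6 7 5 4)| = 10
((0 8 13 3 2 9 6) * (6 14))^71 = (0 6 14 9 2 3 13 8)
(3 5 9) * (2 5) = [0, 1, 5, 2, 4, 9, 6, 7, 8, 3] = (2 5 9 3)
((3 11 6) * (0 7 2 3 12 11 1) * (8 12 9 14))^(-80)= (6 12 14)(8 9 11)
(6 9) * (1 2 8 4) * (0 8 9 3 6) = (0 8 4 1 2 9)(3 6) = [8, 2, 9, 6, 1, 5, 3, 7, 4, 0]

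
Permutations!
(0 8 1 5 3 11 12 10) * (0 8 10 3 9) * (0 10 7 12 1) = [7, 5, 2, 11, 4, 9, 6, 12, 0, 10, 8, 1, 3] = (0 7 12 3 11 1 5 9 10 8)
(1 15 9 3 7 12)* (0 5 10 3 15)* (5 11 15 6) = [11, 0, 2, 7, 4, 10, 5, 12, 8, 6, 3, 15, 1, 13, 14, 9] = (0 11 15 9 6 5 10 3 7 12 1)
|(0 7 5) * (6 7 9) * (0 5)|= 4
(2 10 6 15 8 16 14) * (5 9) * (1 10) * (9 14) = [0, 10, 1, 3, 4, 14, 15, 7, 16, 5, 6, 11, 12, 13, 2, 8, 9] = (1 10 6 15 8 16 9 5 14 2)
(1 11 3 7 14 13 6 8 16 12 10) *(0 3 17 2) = (0 3 7 14 13 6 8 16 12 10 1 11 17 2) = [3, 11, 0, 7, 4, 5, 8, 14, 16, 9, 1, 17, 10, 6, 13, 15, 12, 2]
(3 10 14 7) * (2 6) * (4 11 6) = [0, 1, 4, 10, 11, 5, 2, 3, 8, 9, 14, 6, 12, 13, 7] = (2 4 11 6)(3 10 14 7)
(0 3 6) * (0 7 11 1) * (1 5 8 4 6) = (0 3 1)(4 6 7 11 5 8) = [3, 0, 2, 1, 6, 8, 7, 11, 4, 9, 10, 5]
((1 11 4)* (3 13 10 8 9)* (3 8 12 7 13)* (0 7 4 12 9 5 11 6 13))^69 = ((0 7)(1 6 13 10 9 8 5 11 12 4))^69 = (0 7)(1 4 12 11 5 8 9 10 13 6)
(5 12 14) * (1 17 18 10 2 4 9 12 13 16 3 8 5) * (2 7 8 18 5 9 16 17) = [0, 2, 4, 18, 16, 13, 6, 8, 9, 12, 7, 11, 14, 17, 1, 15, 3, 5, 10] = (1 2 4 16 3 18 10 7 8 9 12 14)(5 13 17)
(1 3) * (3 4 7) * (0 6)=(0 6)(1 4 7 3)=[6, 4, 2, 1, 7, 5, 0, 3]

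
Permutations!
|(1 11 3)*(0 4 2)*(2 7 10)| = 15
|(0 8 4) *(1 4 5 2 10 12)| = |(0 8 5 2 10 12 1 4)| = 8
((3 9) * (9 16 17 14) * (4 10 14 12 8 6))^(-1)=((3 16 17 12 8 6 4 10 14 9))^(-1)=(3 9 14 10 4 6 8 12 17 16)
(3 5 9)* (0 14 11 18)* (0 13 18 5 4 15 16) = [14, 1, 2, 4, 15, 9, 6, 7, 8, 3, 10, 5, 12, 18, 11, 16, 0, 17, 13] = (0 14 11 5 9 3 4 15 16)(13 18)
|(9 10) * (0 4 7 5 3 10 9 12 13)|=|(0 4 7 5 3 10 12 13)|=8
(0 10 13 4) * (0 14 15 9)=(0 10 13 4 14 15 9)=[10, 1, 2, 3, 14, 5, 6, 7, 8, 0, 13, 11, 12, 4, 15, 9]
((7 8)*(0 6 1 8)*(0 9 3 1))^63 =((0 6)(1 8 7 9 3))^63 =(0 6)(1 9 8 3 7)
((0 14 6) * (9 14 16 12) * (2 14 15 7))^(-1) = ((0 16 12 9 15 7 2 14 6))^(-1) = (0 6 14 2 7 15 9 12 16)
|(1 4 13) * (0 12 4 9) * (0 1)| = 4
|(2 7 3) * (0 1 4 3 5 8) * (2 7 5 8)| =6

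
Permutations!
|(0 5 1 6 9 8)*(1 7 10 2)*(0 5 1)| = |(0 1 6 9 8 5 7 10 2)| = 9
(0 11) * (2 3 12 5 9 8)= (0 11)(2 3 12 5 9 8)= [11, 1, 3, 12, 4, 9, 6, 7, 2, 8, 10, 0, 5]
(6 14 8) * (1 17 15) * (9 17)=(1 9 17 15)(6 14 8)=[0, 9, 2, 3, 4, 5, 14, 7, 6, 17, 10, 11, 12, 13, 8, 1, 16, 15]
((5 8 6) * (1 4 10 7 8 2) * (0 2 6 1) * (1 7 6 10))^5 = (0 2)(1 4)(5 6 10)(7 8)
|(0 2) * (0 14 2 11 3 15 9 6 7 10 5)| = 18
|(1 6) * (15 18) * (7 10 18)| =4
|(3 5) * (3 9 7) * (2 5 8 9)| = |(2 5)(3 8 9 7)| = 4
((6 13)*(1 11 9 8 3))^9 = ((1 11 9 8 3)(6 13))^9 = (1 3 8 9 11)(6 13)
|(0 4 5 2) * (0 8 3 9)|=|(0 4 5 2 8 3 9)|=7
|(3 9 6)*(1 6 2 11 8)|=7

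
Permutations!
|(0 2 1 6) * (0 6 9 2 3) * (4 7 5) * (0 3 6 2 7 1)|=15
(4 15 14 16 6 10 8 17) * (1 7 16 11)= (1 7 16 6 10 8 17 4 15 14 11)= [0, 7, 2, 3, 15, 5, 10, 16, 17, 9, 8, 1, 12, 13, 11, 14, 6, 4]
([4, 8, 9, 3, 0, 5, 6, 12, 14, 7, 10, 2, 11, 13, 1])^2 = [0, 14, 7, 3, 4, 5, 6, 11, 1, 12, 10, 9, 2, 13, 8]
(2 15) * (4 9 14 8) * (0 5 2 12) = (0 5 2 15 12)(4 9 14 8) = [5, 1, 15, 3, 9, 2, 6, 7, 4, 14, 10, 11, 0, 13, 8, 12]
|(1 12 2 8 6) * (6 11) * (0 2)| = 7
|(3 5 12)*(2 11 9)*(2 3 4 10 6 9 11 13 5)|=9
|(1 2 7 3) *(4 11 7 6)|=7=|(1 2 6 4 11 7 3)|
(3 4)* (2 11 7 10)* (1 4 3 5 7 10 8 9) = (1 4 5 7 8 9)(2 11 10) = [0, 4, 11, 3, 5, 7, 6, 8, 9, 1, 2, 10]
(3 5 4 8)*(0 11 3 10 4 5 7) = (0 11 3 7)(4 8 10) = [11, 1, 2, 7, 8, 5, 6, 0, 10, 9, 4, 3]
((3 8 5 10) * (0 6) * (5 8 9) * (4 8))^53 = (0 6)(3 9 5 10)(4 8)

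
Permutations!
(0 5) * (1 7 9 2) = (0 5)(1 7 9 2) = [5, 7, 1, 3, 4, 0, 6, 9, 8, 2]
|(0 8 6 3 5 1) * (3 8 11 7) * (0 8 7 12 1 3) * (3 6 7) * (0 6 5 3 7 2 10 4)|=|(0 11 12 1 8 2 10 4)(6 7)|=8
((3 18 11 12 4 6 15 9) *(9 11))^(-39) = (18)(4 6 15 11 12)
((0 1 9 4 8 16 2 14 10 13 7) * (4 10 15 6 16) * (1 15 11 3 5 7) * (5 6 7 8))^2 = ((0 15 7)(1 9 10 13)(2 14 11 3 6 16)(4 5 8))^2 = (0 7 15)(1 10)(2 11 6)(3 16 14)(4 8 5)(9 13)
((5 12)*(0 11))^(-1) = (0 11)(5 12)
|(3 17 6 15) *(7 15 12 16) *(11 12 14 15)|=20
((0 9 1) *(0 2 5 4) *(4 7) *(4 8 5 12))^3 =(0 2)(1 4)(9 12)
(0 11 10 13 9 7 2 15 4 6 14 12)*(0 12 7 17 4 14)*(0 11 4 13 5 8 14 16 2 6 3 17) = (0 4 3 17 13 9)(2 15 16)(5 8 14 7 6 11 10) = [4, 1, 15, 17, 3, 8, 11, 6, 14, 0, 5, 10, 12, 9, 7, 16, 2, 13]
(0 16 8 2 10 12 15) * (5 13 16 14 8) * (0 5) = (0 14 8 2 10 12 15 5 13 16) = [14, 1, 10, 3, 4, 13, 6, 7, 2, 9, 12, 11, 15, 16, 8, 5, 0]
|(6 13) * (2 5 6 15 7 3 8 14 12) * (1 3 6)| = 28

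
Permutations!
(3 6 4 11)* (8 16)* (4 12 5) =(3 6 12 5 4 11)(8 16) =[0, 1, 2, 6, 11, 4, 12, 7, 16, 9, 10, 3, 5, 13, 14, 15, 8]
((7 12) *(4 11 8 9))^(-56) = (12)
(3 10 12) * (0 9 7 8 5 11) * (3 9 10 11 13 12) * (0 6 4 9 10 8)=[8, 1, 2, 11, 9, 13, 4, 0, 5, 7, 3, 6, 10, 12]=(0 8 5 13 12 10 3 11 6 4 9 7)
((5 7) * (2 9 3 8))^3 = (2 8 3 9)(5 7)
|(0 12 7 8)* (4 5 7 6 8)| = 12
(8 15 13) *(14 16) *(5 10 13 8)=(5 10 13)(8 15)(14 16)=[0, 1, 2, 3, 4, 10, 6, 7, 15, 9, 13, 11, 12, 5, 16, 8, 14]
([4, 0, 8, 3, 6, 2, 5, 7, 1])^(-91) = [0, 1, 2, 3, 4, 5, 6, 7, 8]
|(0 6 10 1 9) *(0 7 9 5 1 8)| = 4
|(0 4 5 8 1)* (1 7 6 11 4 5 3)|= |(0 5 8 7 6 11 4 3 1)|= 9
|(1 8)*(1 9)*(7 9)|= 4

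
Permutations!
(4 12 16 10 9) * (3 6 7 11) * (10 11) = (3 6 7 10 9 4 12 16 11) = [0, 1, 2, 6, 12, 5, 7, 10, 8, 4, 9, 3, 16, 13, 14, 15, 11]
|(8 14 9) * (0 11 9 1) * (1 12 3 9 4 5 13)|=|(0 11 4 5 13 1)(3 9 8 14 12)|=30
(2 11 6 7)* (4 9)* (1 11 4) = [0, 11, 4, 3, 9, 5, 7, 2, 8, 1, 10, 6] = (1 11 6 7 2 4 9)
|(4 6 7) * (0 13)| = 6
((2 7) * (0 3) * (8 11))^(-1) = ((0 3)(2 7)(8 11))^(-1) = (0 3)(2 7)(8 11)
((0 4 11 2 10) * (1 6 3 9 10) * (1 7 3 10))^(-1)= ((0 4 11 2 7 3 9 1 6 10))^(-1)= (0 10 6 1 9 3 7 2 11 4)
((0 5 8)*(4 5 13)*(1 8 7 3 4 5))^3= (0 7 1 13 3 8 5 4)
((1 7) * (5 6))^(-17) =((1 7)(5 6))^(-17) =(1 7)(5 6)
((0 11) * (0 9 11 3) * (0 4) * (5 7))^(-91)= ((0 3 4)(5 7)(9 11))^(-91)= (0 4 3)(5 7)(9 11)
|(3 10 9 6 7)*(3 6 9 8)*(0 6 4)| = |(0 6 7 4)(3 10 8)| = 12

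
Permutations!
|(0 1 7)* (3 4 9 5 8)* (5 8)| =12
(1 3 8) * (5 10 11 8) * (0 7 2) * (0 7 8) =(0 8 1 3 5 10 11)(2 7) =[8, 3, 7, 5, 4, 10, 6, 2, 1, 9, 11, 0]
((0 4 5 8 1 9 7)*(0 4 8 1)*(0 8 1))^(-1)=((0 1 9 7 4 5))^(-1)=(0 5 4 7 9 1)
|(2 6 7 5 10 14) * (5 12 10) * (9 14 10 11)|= 7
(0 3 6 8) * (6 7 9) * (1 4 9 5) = (0 3 7 5 1 4 9 6 8) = [3, 4, 2, 7, 9, 1, 8, 5, 0, 6]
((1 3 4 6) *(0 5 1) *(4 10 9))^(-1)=(0 6 4 9 10 3 1 5)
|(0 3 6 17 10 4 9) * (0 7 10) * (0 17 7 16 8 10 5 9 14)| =|(17)(0 3 6 7 5 9 16 8 10 4 14)| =11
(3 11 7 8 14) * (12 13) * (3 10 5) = (3 11 7 8 14 10 5)(12 13) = [0, 1, 2, 11, 4, 3, 6, 8, 14, 9, 5, 7, 13, 12, 10]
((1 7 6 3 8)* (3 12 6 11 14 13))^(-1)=((1 7 11 14 13 3 8)(6 12))^(-1)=(1 8 3 13 14 11 7)(6 12)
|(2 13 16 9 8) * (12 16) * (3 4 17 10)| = 12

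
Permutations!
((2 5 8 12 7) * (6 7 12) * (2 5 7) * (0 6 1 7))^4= ((12)(0 6 2)(1 7 5 8))^4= (12)(0 6 2)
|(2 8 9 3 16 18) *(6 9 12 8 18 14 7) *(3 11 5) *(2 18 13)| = 8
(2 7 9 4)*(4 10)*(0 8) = (0 8)(2 7 9 10 4) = [8, 1, 7, 3, 2, 5, 6, 9, 0, 10, 4]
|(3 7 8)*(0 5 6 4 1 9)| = |(0 5 6 4 1 9)(3 7 8)| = 6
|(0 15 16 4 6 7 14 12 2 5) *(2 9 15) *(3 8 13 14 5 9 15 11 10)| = 16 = |(0 2 9 11 10 3 8 13 14 12 15 16 4 6 7 5)|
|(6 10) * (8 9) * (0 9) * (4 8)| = |(0 9 4 8)(6 10)| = 4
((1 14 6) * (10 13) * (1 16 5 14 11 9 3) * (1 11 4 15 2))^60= ((1 4 15 2)(3 11 9)(5 14 6 16)(10 13))^60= (16)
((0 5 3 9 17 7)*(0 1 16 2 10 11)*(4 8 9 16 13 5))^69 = (0 11 10 2 16 3 5 13 1 7 17 9 8 4)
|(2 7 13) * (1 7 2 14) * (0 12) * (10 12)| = 12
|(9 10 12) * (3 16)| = |(3 16)(9 10 12)| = 6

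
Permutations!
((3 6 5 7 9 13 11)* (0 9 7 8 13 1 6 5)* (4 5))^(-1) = (0 6 1 9)(3 11 13 8 5 4)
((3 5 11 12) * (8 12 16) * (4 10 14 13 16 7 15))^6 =(3 10)(4 12)(5 14)(7 16)(8 15)(11 13) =((3 5 11 7 15 4 10 14 13 16 8 12))^6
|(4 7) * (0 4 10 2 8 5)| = |(0 4 7 10 2 8 5)| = 7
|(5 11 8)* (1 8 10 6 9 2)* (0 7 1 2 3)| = 10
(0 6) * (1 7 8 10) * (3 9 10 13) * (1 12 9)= [6, 7, 2, 1, 4, 5, 0, 8, 13, 10, 12, 11, 9, 3]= (0 6)(1 7 8 13 3)(9 10 12)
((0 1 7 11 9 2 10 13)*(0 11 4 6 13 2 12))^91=((0 1 7 4 6 13 11 9 12)(2 10))^91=(0 1 7 4 6 13 11 9 12)(2 10)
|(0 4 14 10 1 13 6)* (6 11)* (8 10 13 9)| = 12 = |(0 4 14 13 11 6)(1 9 8 10)|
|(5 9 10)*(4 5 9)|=|(4 5)(9 10)|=2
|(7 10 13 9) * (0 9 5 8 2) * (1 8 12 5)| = |(0 9 7 10 13 1 8 2)(5 12)| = 8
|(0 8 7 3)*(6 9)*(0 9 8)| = 5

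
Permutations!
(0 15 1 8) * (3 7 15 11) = (0 11 3 7 15 1 8) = [11, 8, 2, 7, 4, 5, 6, 15, 0, 9, 10, 3, 12, 13, 14, 1]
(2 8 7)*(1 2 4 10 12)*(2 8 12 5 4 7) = (1 8 2 12)(4 10 5) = [0, 8, 12, 3, 10, 4, 6, 7, 2, 9, 5, 11, 1]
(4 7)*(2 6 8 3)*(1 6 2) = (1 6 8 3)(4 7) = [0, 6, 2, 1, 7, 5, 8, 4, 3]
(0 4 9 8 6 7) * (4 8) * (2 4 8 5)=(0 5 2 4 9 8 6 7)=[5, 1, 4, 3, 9, 2, 7, 0, 6, 8]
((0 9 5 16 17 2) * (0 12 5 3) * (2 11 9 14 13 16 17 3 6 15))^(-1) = (0 3 16 13 14)(2 15 6 9 11 17 5 12)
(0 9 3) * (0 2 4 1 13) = (0 9 3 2 4 1 13) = [9, 13, 4, 2, 1, 5, 6, 7, 8, 3, 10, 11, 12, 0]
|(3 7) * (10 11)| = 2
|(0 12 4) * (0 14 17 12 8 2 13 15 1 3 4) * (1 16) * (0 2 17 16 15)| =30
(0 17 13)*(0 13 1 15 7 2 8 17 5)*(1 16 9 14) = (0 5)(1 15 7 2 8 17 16 9 14) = [5, 15, 8, 3, 4, 0, 6, 2, 17, 14, 10, 11, 12, 13, 1, 7, 9, 16]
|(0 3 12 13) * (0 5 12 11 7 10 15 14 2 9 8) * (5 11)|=13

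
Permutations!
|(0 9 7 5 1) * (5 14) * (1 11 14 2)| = |(0 9 7 2 1)(5 11 14)| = 15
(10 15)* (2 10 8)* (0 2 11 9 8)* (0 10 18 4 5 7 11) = [2, 1, 18, 3, 5, 7, 6, 11, 0, 8, 15, 9, 12, 13, 14, 10, 16, 17, 4] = (0 2 18 4 5 7 11 9 8)(10 15)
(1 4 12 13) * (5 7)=(1 4 12 13)(5 7)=[0, 4, 2, 3, 12, 7, 6, 5, 8, 9, 10, 11, 13, 1]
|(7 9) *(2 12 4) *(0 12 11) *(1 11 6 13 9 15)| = |(0 12 4 2 6 13 9 7 15 1 11)| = 11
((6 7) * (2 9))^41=(2 9)(6 7)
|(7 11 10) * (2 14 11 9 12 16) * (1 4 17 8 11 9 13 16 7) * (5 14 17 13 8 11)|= 24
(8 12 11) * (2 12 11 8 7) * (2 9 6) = (2 12 8 11 7 9 6) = [0, 1, 12, 3, 4, 5, 2, 9, 11, 6, 10, 7, 8]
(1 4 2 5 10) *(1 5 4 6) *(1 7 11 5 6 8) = (1 8)(2 4)(5 10 6 7 11) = [0, 8, 4, 3, 2, 10, 7, 11, 1, 9, 6, 5]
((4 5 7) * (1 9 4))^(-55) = ((1 9 4 5 7))^(-55) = (9)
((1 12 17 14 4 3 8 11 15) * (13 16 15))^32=((1 12 17 14 4 3 8 11 13 16 15))^32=(1 15 16 13 11 8 3 4 14 17 12)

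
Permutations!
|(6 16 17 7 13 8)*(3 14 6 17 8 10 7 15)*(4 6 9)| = 9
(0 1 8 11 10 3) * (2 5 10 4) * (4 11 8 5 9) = [1, 5, 9, 0, 2, 10, 6, 7, 8, 4, 3, 11] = (11)(0 1 5 10 3)(2 9 4)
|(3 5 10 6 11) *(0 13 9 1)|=20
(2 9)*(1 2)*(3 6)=[0, 2, 9, 6, 4, 5, 3, 7, 8, 1]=(1 2 9)(3 6)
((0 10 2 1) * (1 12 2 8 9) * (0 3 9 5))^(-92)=(12)(1 3 9)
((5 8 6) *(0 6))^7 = (0 8 5 6)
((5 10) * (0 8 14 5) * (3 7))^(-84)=(0 8 14 5 10)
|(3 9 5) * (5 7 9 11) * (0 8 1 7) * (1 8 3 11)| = 10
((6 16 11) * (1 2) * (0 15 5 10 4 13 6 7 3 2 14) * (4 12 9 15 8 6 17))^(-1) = ((0 8 6 16 11 7 3 2 1 14)(4 13 17)(5 10 12 9 15))^(-1) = (0 14 1 2 3 7 11 16 6 8)(4 17 13)(5 15 9 12 10)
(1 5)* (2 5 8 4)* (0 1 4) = [1, 8, 5, 3, 2, 4, 6, 7, 0] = (0 1 8)(2 5 4)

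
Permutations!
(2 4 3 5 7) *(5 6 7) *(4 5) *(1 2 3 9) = (1 2 5 4 9)(3 6 7) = [0, 2, 5, 6, 9, 4, 7, 3, 8, 1]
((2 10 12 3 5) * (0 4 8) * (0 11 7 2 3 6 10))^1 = ((0 4 8 11 7 2)(3 5)(6 10 12))^1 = (0 4 8 11 7 2)(3 5)(6 10 12)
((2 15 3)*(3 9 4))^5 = (15)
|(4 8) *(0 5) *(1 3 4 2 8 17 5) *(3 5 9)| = 12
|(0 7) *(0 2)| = 3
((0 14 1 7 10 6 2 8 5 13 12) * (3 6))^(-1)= ((0 14 1 7 10 3 6 2 8 5 13 12))^(-1)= (0 12 13 5 8 2 6 3 10 7 1 14)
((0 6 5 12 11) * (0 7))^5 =(0 7 11 12 5 6)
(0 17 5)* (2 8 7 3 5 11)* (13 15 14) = (0 17 11 2 8 7 3 5)(13 15 14) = [17, 1, 8, 5, 4, 0, 6, 3, 7, 9, 10, 2, 12, 15, 13, 14, 16, 11]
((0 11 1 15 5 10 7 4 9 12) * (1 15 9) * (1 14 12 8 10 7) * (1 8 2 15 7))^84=(1 5 15 2 9)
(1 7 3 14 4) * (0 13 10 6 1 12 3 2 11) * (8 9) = (0 13 10 6 1 7 2 11)(3 14 4 12)(8 9) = [13, 7, 11, 14, 12, 5, 1, 2, 9, 8, 6, 0, 3, 10, 4]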